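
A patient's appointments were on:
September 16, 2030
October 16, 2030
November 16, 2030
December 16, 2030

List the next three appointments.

Each date is the 16th; the gaps (30, 31, 30) track the month lengths.
The rule is the 16th of each month.
January 2031: January 16, 2031.
February 2031: February 16, 2031.
March 2031: March 16, 2031.

January 16, 2031; February 16, 2031; March 16, 2031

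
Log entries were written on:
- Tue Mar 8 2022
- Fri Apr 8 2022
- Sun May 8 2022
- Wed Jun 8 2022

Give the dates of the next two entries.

Fri Jul 8 2022, Mon Aug 8 2022

Gaps: 31, 30, 31 days — not constant. Every event is on the 8th of the month.
Pattern: the 8th of each month.
July 2022: Fri Jul 8 2022.
August 2022: Mon Aug 8 2022.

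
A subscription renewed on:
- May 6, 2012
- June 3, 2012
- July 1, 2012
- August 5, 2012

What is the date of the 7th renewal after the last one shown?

These are Sundays at 28- or 35-day spacing (28, 28, 35).
The pattern: 1st Sunday of the month.
1st Sunday of September 2012: September 2, 2012.
1st Sunday of October 2012: October 7, 2012.
1st Sunday of November 2012: November 4, 2012.
1st Sunday of December 2012: December 2, 2012.
1st Sunday of January 2013: January 6, 2013.
1st Sunday of February 2013: February 3, 2013.
1st Sunday of March 2013: March 3, 2013.

March 3, 2013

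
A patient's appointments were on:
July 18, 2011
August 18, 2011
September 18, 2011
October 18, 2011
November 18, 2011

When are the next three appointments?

The day-of-month is always 18 (31, 31, 30, 31 days between events).
So this recurs on the 18th of each month.
Next: December 2011 → December 18, 2011.
January 2012: January 18, 2012.
February 2012: February 18, 2012.

December 18, 2011; January 18, 2012; February 18, 2012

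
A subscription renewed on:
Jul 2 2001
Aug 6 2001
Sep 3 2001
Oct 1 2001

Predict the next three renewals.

Nov 5 2001, Dec 3 2001, Jan 7 2002

All dates are Mondays, 35, 28, 28 days apart.
Specifically, the 1st Monday of each month.
1st Monday of November 2001: Nov 5 2001.
1st Monday of December 2001: Dec 3 2001.
January 2002 — 1st Monday is Jan 7 2002.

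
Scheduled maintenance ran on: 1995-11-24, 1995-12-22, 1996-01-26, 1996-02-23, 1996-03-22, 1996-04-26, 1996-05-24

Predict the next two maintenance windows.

All dates are Fridays, 28, 35, 28, 28, 35, 28 days apart.
Specifically, the 4th Friday of each month.
June 1996 — 4th Friday is 1996-06-28.
4th Friday of July 1996: 1996-07-26.

1996-06-28, 1996-07-26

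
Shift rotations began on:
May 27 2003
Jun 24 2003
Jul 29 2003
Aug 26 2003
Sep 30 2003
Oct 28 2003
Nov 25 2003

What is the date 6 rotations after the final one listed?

May 25 2004

All Tuesdays; the gaps (28, 35, 28, 35, 28, 28) vary with month length.
This is the last Tuesday of each month.
Last Tuesday of December 2003: Dec 30 2003.
January 2004 ends with Tuesday Jan 27 2004.
February 2004 ends with Tuesday Feb 24 2004.
Last Tuesday of March 2004: Mar 30 2004.
Last Tuesday of April 2004: Apr 27 2004.
May 2004 ends with Tuesday May 25 2004.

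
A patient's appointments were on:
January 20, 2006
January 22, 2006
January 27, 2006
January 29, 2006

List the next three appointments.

Gaps: 2, 5, 2 days — not constant, but cyclic with period 2.
The events fall on every Friday and Sunday.
Next Friday: February 3, 2006.
The following Sunday is February 5, 2006.
The following Friday is February 10, 2006.

February 3, 2006; February 5, 2006; February 10, 2006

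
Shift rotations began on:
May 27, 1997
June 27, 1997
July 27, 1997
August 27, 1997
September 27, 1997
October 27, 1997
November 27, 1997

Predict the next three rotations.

December 27, 1997; January 27, 1998; February 27, 1998

Each date is the 27th; the gaps (31, 30, 31, 31, 30, 31) track the month lengths.
The rule is the 27th of each month.
Next: December 1997 → December 27, 1997.
Next: January 1998 → January 27, 1998.
Next: February 1998 → February 27, 1998.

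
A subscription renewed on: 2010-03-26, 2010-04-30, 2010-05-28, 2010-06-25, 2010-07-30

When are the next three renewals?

2010-08-27, 2010-09-24, 2010-10-29

Every date is a Friday; gaps 35, 28, 28, 35 days.
Each is the last Friday of its month (at least one falls on the 29th or later, ruling out '4th Friday').
Last Friday of August 2010: 2010-08-27.
Last Friday of September 2010: 2010-09-24.
Last Friday of October 2010: 2010-10-29.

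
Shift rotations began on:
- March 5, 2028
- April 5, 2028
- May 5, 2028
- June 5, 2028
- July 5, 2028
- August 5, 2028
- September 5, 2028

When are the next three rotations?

October 5, 2028; November 5, 2028; December 5, 2028

Gaps: 31, 30, 31, 30, 31, 31 days — not constant. Every event is on the 5th of the month.
Pattern: the 5th of each month.
October 2028: October 5, 2028.
November 2028: November 5, 2028.
December 2028: December 5, 2028.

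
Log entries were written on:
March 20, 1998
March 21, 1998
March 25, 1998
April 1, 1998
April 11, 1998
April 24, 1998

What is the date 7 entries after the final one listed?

Gaps: 1, 4, 7, 10, 13 days — each gap is 3 larger than the previous one.
Next gap: 16 days. April 24, 1998 + 16 days = May 10, 1998.
Next gap: 19 days. May 10, 1998 + 19 days = May 29, 1998.
Next gap: 22 days. May 29, 1998 + 22 days = June 20, 1998.
Next gap: 25 days. June 20, 1998 + 25 days = July 15, 1998.
Next gap: 28 days. July 15, 1998 + 28 days = August 12, 1998.
Next gap: 31 days. August 12, 1998 + 31 days = September 12, 1998.
Next gap: 34 days. September 12, 1998 + 34 days = October 16, 1998.

October 16, 1998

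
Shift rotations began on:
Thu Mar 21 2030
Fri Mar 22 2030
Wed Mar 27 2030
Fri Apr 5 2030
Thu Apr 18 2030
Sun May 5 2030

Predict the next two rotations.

Sun May 26 2030, Thu Jun 20 2030

Intervals are 1, 5, 9, 13, 17 days — an arithmetic progression with common difference 4.
Next gap: 21 days. Sun May 5 2030 + 21 days = Sun May 26 2030.
Next gap: 25 days. Sun May 26 2030 + 25 days = Thu Jun 20 2030.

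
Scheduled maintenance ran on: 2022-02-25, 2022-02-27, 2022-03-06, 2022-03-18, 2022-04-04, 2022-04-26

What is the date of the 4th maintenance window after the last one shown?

Intervals are 2, 7, 12, 17, 22 days — an arithmetic progression with common difference 5.
Next gap: 27 days. 2022-04-26 + 27 days = 2022-05-23.
Next gap: 32 days. 2022-05-23 + 32 days = 2022-06-24.
Next gap: 37 days. 2022-06-24 + 37 days = 2022-07-31.
Next gap: 42 days. 2022-07-31 + 42 days = 2022-09-11.

2022-09-11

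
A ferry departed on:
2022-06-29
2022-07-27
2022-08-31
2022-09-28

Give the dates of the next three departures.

These are Wednesdays with 28, 35, 28-day gaps.
Each is the final Wednesday of its month — 2022-06-29 is past the 28th, so '4th Wednesday' doesn't fit.
October 2022 ends with Wednesday 2022-10-26.
November 2022 ends with Wednesday 2022-11-30.
Last Wednesday of December 2022: 2022-12-28.

2022-10-26, 2022-11-30, 2022-12-28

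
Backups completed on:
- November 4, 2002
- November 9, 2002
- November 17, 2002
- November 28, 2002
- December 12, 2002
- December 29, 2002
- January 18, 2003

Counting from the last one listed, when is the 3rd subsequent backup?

Intervals are 5, 8, 11, 14, 17, 20 days — an arithmetic progression with common difference 3.
Next gap: 23 days. January 18, 2003 + 23 days = February 10, 2003.
Next gap: 26 days. February 10, 2003 + 26 days = March 8, 2003.
Next gap: 29 days. March 8, 2003 + 29 days = April 6, 2003.

April 6, 2003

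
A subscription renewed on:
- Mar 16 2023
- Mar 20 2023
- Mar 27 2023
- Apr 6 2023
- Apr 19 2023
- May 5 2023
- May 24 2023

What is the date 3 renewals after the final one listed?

Gaps: 4, 7, 10, 13, 16, 19 days — each gap is 3 larger than the previous one.
Next gap: 22 days. May 24 2023 + 22 days = Jun 15 2023.
Next gap: 25 days. Jun 15 2023 + 25 days = Jul 10 2023.
Next gap: 28 days. Jul 10 2023 + 28 days = Aug 7 2023.

Aug 7 2023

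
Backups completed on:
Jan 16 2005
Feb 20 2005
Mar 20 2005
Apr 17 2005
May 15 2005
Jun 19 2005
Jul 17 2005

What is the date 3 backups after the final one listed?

All dates are Sundays, 35, 28, 28, 28, 35, 28 days apart.
Specifically, the 3rd Sunday of each month.
3rd Sunday of August 2005: Aug 21 2005.
September 2005 — 3rd Sunday is Sep 18 2005.
October 2005 — 3rd Sunday is Oct 16 2005.

Oct 16 2005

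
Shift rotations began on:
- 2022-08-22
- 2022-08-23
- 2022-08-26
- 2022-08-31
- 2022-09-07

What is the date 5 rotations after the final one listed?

Intervals are 1, 3, 5, 7 days — an arithmetic progression with common difference 2.
Next gap: 9 days. 2022-09-07 + 9 days = 2022-09-16.
Next gap: 11 days. 2022-09-16 + 11 days = 2022-09-27.
Next gap: 13 days. 2022-09-27 + 13 days = 2022-10-10.
Next gap: 15 days. 2022-10-10 + 15 days = 2022-10-25.
Next gap: 17 days. 2022-10-25 + 17 days = 2022-11-11.

2022-11-11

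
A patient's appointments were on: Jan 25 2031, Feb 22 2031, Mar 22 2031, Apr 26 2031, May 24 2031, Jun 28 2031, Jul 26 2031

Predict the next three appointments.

Aug 23 2031, Sep 27 2031, Oct 25 2031

All dates are Saturdays, 28, 28, 35, 28, 35, 28 days apart.
Specifically, the 4th Saturday of each month.
August 2031 — 4th Saturday is Aug 23 2031.
September 2031 — 4th Saturday is Sep 27 2031.
4th Saturday of October 2031: Oct 25 2031.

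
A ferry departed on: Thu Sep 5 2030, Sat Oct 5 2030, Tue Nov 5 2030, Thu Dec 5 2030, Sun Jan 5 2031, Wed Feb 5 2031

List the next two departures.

Each date is the 5th; the gaps (30, 31, 30, 31, 31) track the month lengths.
The rule is the 5th of each month.
March 2031: Wed Mar 5 2031.
Next: April 2031 → Sat Apr 5 2031.

Wed Mar 5 2031, Sat Apr 5 2031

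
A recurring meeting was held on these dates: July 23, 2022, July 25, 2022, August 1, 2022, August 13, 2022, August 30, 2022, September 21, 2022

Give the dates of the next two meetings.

October 18, 2022; November 19, 2022

Gaps: 2, 7, 12, 17, 22 days — each gap is 5 larger than the previous one.
Next gap: 27 days. September 21, 2022 + 27 days = October 18, 2022.
Next gap: 32 days. October 18, 2022 + 32 days = November 19, 2022.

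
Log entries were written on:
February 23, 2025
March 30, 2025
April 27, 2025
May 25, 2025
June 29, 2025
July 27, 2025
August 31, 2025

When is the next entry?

September 28, 2025

All Sundays; the gaps (35, 28, 28, 35, 28, 35) vary with month length.
This is the last Sunday of each month.
September 2025 ends with Sunday September 28, 2025.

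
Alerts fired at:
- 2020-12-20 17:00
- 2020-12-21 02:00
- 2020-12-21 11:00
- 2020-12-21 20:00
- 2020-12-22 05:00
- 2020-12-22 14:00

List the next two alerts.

Gaps: 9, 9, 9, 9, 9 hours — each event is 9 hours after the previous one.
2020-12-22 14:00 + 9 h = 2020-12-22 23:00.
2020-12-22 23:00 + 9 h = 2020-12-23 08:00.

2020-12-22 23:00, 2020-12-23 08:00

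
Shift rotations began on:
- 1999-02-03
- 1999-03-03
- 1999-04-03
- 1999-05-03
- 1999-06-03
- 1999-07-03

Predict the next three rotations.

1999-08-03, 1999-09-03, 1999-10-03

Each date is the 3rd; the gaps (28, 31, 30, 31, 30) track the month lengths.
The rule is the 3rd of each month.
August 1999: 1999-08-03.
Next: September 1999 → 1999-09-03.
October 1999: 1999-10-03.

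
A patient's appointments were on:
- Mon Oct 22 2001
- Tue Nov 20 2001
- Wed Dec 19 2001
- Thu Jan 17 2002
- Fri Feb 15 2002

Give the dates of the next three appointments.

The spacing is 29, 29, 29, 29 days — always 29 days.
Fri Feb 15 2002 + 29 days = Sat Mar 16 2002.
Sat Mar 16 2002 + 29 days = Sun Apr 14 2002.
Sun Apr 14 2002 + 29 days = Mon May 13 2002.

Sat Mar 16 2002, Sun Apr 14 2002, Mon May 13 2002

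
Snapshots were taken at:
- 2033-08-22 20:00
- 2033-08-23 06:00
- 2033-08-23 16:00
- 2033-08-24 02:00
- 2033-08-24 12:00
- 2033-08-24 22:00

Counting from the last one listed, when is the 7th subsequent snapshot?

2033-08-27 20:00

The interval is a steady 10 hours (10, 10, 10, 10, 10).
2033-08-24 22:00 + 10 h = 2033-08-25 08:00.
2033-08-25 08:00 + 10 h = 2033-08-25 18:00.
2033-08-25 18:00 + 10 h = 2033-08-26 04:00.
2033-08-26 04:00 + 10 h = 2033-08-26 14:00.
2033-08-26 14:00 + 10 h = 2033-08-27 00:00.
2033-08-27 00:00 + 10 h = 2033-08-27 10:00.
2033-08-27 10:00 + 10 h = 2033-08-27 20:00.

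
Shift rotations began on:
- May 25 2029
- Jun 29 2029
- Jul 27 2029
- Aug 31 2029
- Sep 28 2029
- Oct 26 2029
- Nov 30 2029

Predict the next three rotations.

Dec 28 2029, Jan 25 2030, Feb 22 2030

These are Fridays with 35, 28, 35, 28, 28, 35-day gaps.
Each is the final Friday of its month — Jun 29 2029 is past the 28th, so '4th Friday' doesn't fit.
December 2029 ends with Friday Dec 28 2029.
Last Friday of January 2030: Jan 25 2030.
Last Friday of February 2030: Feb 22 2030.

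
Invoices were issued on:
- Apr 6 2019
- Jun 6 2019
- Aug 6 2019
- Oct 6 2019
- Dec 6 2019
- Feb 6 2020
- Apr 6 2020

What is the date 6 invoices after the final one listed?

Apr 6 2021

The day-of-month is always 6 (61, 61, 61, 61, 62, 60 days between events).
So this recurs on the 6th of every 2 months.
Next: June 2020 → Jun 6 2020.
Next: August 2020 → Aug 6 2020.
October 2020: Oct 6 2020.
December 2020: Dec 6 2020.
February 2021: Feb 6 2021.
April 2021: Apr 6 2021.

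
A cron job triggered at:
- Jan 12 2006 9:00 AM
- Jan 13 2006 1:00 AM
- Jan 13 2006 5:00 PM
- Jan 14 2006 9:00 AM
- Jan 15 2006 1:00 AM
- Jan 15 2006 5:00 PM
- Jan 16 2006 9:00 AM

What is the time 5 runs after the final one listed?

Jan 19 2006 5:00 PM

Spacing: 16, 16, 16, 16, 16, 16 h — constant 16 h.
Jan 16 2006 9:00 AM + 16 h = Jan 17 2006 1:00 AM.
Jan 17 2006 1:00 AM + 16 h = Jan 17 2006 5:00 PM.
Jan 17 2006 5:00 PM + 16 h = Jan 18 2006 9:00 AM.
Jan 18 2006 9:00 AM + 16 h = Jan 19 2006 1:00 AM.
Jan 19 2006 1:00 AM + 16 h = Jan 19 2006 5:00 PM.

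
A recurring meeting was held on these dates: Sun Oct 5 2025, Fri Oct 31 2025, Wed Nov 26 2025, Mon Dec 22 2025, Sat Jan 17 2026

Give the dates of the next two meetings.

Thu Feb 12 2026, Tue Mar 10 2026

The spacing is 26, 26, 26, 26 days — always 26 days.
Sat Jan 17 2026 + 26 days = Thu Feb 12 2026.
Thu Feb 12 2026 + 26 days = Tue Mar 10 2026.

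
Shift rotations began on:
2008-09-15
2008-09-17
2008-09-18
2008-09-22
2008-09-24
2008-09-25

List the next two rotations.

2008-09-29, 2008-10-01

Gaps: 2, 1, 4, 2, 1 days — not constant, but cyclic with period 3.
The events fall on every Monday, Wednesday and Thursday.
The following Monday is 2008-09-29.
The following Wednesday is 2008-10-01.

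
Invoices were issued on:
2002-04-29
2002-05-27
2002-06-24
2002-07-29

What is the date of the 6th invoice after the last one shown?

2003-01-27

Every date is a Monday; gaps 28, 28, 35 days.
Each is the last Monday of its month (at least one falls on the 29th or later, ruling out '4th Monday').
August 2002 ends with Monday 2002-08-26.
Last Monday of September 2002: 2002-09-30.
October 2002 ends with Monday 2002-10-28.
Last Monday of November 2002: 2002-11-25.
December 2002 ends with Monday 2002-12-30.
Last Monday of January 2003: 2003-01-27.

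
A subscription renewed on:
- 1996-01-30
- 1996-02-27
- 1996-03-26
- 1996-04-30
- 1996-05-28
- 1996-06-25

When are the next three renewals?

These are Tuesdays with 28, 28, 35, 28, 28-day gaps.
Each is the final Tuesday of its month — 1996-01-30 is past the 28th, so '4th Tuesday' doesn't fit.
July 1996 ends with Tuesday 1996-07-30.
August 1996 ends with Tuesday 1996-08-27.
September 1996 ends with Tuesday 1996-09-24.

1996-07-30, 1996-08-27, 1996-09-24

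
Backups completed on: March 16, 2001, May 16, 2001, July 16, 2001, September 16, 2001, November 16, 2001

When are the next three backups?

January 16, 2002; March 16, 2002; May 16, 2002

Each date is the 16th; the gaps (61, 61, 62, 61) track the month lengths.
The rule is the 16th of every 2 months.
January 2002: January 16, 2002.
March 2002: March 16, 2002.
May 2002: May 16, 2002.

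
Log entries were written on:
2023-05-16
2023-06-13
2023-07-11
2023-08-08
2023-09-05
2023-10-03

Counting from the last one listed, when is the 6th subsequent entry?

2024-03-19

Gaps between consecutive events: 28, 28, 28, 28, 28 days — a constant 28-day interval.
2023-10-03 + 28 days = 2023-10-31.
2023-10-31 + 28 days = 2023-11-28.
2023-11-28 + 28 days = 2023-12-26.
2023-12-26 + 28 days = 2024-01-23.
2024-01-23 + 28 days = 2024-02-20.
2024-02-20 + 28 days = 2024-03-19.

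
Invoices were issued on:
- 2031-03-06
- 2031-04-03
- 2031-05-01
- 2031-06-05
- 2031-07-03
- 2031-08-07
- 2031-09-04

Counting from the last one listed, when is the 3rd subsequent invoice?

All dates are Thursdays, 28, 28, 35, 28, 35, 28 days apart.
Specifically, the 1st Thursday of each month.
1st Thursday of October 2031: 2031-10-02.
1st Thursday of November 2031: 2031-11-06.
December 2031 — 1st Thursday is 2031-12-04.

2031-12-04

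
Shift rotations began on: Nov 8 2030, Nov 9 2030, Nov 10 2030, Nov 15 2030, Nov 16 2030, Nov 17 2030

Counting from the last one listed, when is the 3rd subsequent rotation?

Every event lands on a Friday or Saturday or Sunday (gaps cycle 1, 1, 5, 1, 1).
So the schedule is: every Friday, Saturday and Sunday.
The following Friday is Nov 22 2030.
Next Saturday: Nov 23 2030.
The following Sunday is Nov 24 2030.

Nov 24 2030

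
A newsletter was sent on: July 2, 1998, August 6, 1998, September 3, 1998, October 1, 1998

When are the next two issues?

November 5, 1998; December 3, 1998

All dates are Thursdays, 35, 28, 28 days apart.
Specifically, the 1st Thursday of each month.
November 1998 — 1st Thursday is November 5, 1998.
December 1998 — 1st Thursday is December 3, 1998.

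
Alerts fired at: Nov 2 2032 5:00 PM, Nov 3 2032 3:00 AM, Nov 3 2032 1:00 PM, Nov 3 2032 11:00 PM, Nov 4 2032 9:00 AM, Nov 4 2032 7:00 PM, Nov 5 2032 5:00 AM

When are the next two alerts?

Gaps: 10, 10, 10, 10, 10, 10 hours — each event is 10 hours after the previous one.
Nov 5 2032 5:00 AM + 10 h = Nov 5 2032 3:00 PM.
Nov 5 2032 3:00 PM + 10 h = Nov 6 2032 1:00 AM.

Nov 5 2032 3:00 PM, Nov 6 2032 1:00 AM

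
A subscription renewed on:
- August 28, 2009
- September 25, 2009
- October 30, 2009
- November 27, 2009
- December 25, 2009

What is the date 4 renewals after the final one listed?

These are Fridays with 28, 35, 28, 28-day gaps.
Each is the final Friday of its month — October 30, 2009 is past the 28th, so '4th Friday' doesn't fit.
January 2010 ends with Friday January 29, 2010.
February 2010 ends with Friday February 26, 2010.
Last Friday of March 2010: March 26, 2010.
April 2010 ends with Friday April 30, 2010.

April 30, 2010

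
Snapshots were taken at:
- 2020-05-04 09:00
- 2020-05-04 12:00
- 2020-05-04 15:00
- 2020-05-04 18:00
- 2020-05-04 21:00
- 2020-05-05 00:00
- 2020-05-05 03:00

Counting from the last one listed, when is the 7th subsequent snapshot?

2020-05-06 00:00

Gaps: 3, 3, 3, 3, 3, 3 hours — each event is 3 hours after the previous one.
2020-05-05 03:00 + 3 h = 2020-05-05 06:00.
2020-05-05 06:00 + 3 h = 2020-05-05 09:00.
2020-05-05 09:00 + 3 h = 2020-05-05 12:00.
2020-05-05 12:00 + 3 h = 2020-05-05 15:00.
2020-05-05 15:00 + 3 h = 2020-05-05 18:00.
2020-05-05 18:00 + 3 h = 2020-05-05 21:00.
2020-05-05 21:00 + 3 h = 2020-05-06 00:00.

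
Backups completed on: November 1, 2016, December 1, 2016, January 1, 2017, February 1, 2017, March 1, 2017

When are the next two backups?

April 1, 2017; May 1, 2017

The day-of-month is always 1 (30, 31, 31, 28 days between events).
So this recurs on the 1st of each month.
Next: April 2017 → April 1, 2017.
Next: May 2017 → May 1, 2017.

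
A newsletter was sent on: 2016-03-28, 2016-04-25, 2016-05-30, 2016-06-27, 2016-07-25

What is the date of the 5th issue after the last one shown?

These are Mondays with 28, 35, 28, 28-day gaps.
Each is the final Monday of its month — 2016-05-30 is past the 28th, so '4th Monday' doesn't fit.
Last Monday of August 2016: 2016-08-29.
September 2016 ends with Monday 2016-09-26.
Last Monday of October 2016: 2016-10-31.
Last Monday of November 2016: 2016-11-28.
December 2016 ends with Monday 2016-12-26.

2016-12-26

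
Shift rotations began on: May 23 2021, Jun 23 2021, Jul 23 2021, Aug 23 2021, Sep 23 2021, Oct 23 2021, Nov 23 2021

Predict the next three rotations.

Gaps: 31, 30, 31, 31, 30, 31 days — not constant. Every event is on the 23rd of the month.
Pattern: the 23rd of each month.
Next: December 2021 → Dec 23 2021.
January 2022: Jan 23 2022.
Next: February 2022 → Feb 23 2022.

Dec 23 2021, Jan 23 2022, Feb 23 2022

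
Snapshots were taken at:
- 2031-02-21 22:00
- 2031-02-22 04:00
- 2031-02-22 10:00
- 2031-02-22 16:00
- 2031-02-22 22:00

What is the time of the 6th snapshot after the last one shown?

2031-02-24 10:00

Gaps: 6, 6, 6, 6 hours — each event is 6 hours after the previous one.
2031-02-22 22:00 + 6 h = 2031-02-23 04:00.
2031-02-23 04:00 + 6 h = 2031-02-23 10:00.
2031-02-23 10:00 + 6 h = 2031-02-23 16:00.
2031-02-23 16:00 + 6 h = 2031-02-23 22:00.
2031-02-23 22:00 + 6 h = 2031-02-24 04:00.
2031-02-24 04:00 + 6 h = 2031-02-24 10:00.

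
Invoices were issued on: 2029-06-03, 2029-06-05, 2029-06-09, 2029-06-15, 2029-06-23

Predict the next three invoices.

The spacing grows by 2 each time: 2, 4, 6, 8 days.
Next gap: 10 days. 2029-06-23 + 10 days = 2029-07-03.
Next gap: 12 days. 2029-07-03 + 12 days = 2029-07-15.
Next gap: 14 days. 2029-07-15 + 14 days = 2029-07-29.

2029-07-03, 2029-07-15, 2029-07-29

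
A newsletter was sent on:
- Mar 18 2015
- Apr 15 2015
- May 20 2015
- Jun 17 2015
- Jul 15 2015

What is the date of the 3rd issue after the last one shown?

Gaps: 28, 35, 28, 28 days — a mix of 28 and 35. Every date is a Wednesday.
Each is the 3rd Wednesday of its month.
August 2015 — 3rd Wednesday is Aug 19 2015.
3rd Wednesday of September 2015: Sep 16 2015.
3rd Wednesday of October 2015: Oct 21 2015.

Oct 21 2015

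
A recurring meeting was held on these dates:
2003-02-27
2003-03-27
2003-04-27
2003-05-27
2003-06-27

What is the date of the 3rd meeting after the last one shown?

Each date is the 27th; the gaps (28, 31, 30, 31) track the month lengths.
The rule is the 27th of each month.
Next: July 2003 → 2003-07-27.
August 2003: 2003-08-27.
Next: September 2003 → 2003-09-27.

2003-09-27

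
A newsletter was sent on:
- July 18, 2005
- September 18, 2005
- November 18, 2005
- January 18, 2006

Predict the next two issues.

March 18, 2006; May 18, 2006

Gaps: 62, 61, 61 days — not constant. Every event is on the 18th of the month.
Pattern: the 18th of every 2 months.
March 2006: March 18, 2006.
May 2006: May 18, 2006.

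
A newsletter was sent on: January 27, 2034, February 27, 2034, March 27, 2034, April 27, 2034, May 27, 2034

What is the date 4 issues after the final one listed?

September 27, 2034

Each date is the 27th; the gaps (31, 28, 31, 30) track the month lengths.
The rule is the 27th of each month.
Next: June 2034 → June 27, 2034.
Next: July 2034 → July 27, 2034.
August 2034: August 27, 2034.
September 2034: September 27, 2034.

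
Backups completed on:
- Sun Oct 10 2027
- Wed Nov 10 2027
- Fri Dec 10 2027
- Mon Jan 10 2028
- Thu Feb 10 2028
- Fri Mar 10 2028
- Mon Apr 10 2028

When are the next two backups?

Gaps: 31, 30, 31, 31, 29, 31 days — not constant. Every event is on the 10th of the month.
Pattern: the 10th of each month.
Next: May 2028 → Wed May 10 2028.
Next: June 2028 → Sat Jun 10 2028.

Wed May 10 2028, Sat Jun 10 2028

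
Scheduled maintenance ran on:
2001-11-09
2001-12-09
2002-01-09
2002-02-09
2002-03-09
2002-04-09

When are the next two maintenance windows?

2002-05-09, 2002-06-09

The day-of-month is always 9 (30, 31, 31, 28, 31 days between events).
So this recurs on the 9th of each month.
Next: May 2002 → 2002-05-09.
Next: June 2002 → 2002-06-09.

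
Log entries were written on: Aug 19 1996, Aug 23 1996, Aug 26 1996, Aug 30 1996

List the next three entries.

Every event lands on a Monday or Friday (gaps cycle 4, 3, 4).
So the schedule is: every Monday and Friday.
The following Monday is Sep 2 1996.
The following Friday is Sep 6 1996.
The following Monday is Sep 9 1996.

Sep 2 1996, Sep 6 1996, Sep 9 1996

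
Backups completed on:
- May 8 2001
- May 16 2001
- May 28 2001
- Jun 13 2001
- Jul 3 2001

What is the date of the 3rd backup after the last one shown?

The spacing grows by 4 each time: 8, 12, 16, 20 days.
Next gap: 24 days. Jul 3 2001 + 24 days = Jul 27 2001.
Next gap: 28 days. Jul 27 2001 + 28 days = Aug 24 2001.
Next gap: 32 days. Aug 24 2001 + 32 days = Sep 25 2001.

Sep 25 2001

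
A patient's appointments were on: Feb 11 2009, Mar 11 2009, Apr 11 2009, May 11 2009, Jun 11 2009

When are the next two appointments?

Jul 11 2009, Aug 11 2009

The day-of-month is always 11 (28, 31, 30, 31 days between events).
So this recurs on the 11th of each month.
July 2009: Jul 11 2009.
Next: August 2009 → Aug 11 2009.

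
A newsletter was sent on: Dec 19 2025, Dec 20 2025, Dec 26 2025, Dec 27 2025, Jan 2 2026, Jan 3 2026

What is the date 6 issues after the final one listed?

Gaps: 1, 6, 1, 6, 1 days — not constant, but cyclic with period 2.
The events fall on every Friday and Saturday.
The following Friday is Jan 9 2026.
Next Saturday: Jan 10 2026.
Next Friday: Jan 16 2026.
Next Saturday: Jan 17 2026.
The following Friday is Jan 23 2026.
Next Saturday: Jan 24 2026.

Jan 24 2026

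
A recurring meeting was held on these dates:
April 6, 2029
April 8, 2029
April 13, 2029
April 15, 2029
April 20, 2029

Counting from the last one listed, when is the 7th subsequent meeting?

Gaps: 2, 5, 2, 5 days — not constant, but cyclic with period 2.
The events fall on every Friday and Sunday.
Next Sunday: April 22, 2029.
The following Friday is April 27, 2029.
The following Sunday is April 29, 2029.
The following Friday is May 4, 2029.
The following Sunday is May 6, 2029.
Next Friday: May 11, 2029.
The following Sunday is May 13, 2029.

May 13, 2029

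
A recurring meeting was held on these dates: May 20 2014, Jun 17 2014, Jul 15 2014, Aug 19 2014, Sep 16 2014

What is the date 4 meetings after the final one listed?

Gaps: 28, 28, 35, 28 days — a mix of 28 and 35. Every date is a Tuesday.
Each is the 3rd Tuesday of its month.
3rd Tuesday of October 2014: Oct 21 2014.
3rd Tuesday of November 2014: Nov 18 2014.
December 2014 — 3rd Tuesday is Dec 16 2014.
January 2015 — 3rd Tuesday is Jan 20 2015.

Jan 20 2015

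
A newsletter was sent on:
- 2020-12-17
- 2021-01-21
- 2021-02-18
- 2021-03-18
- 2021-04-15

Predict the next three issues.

2021-05-20, 2021-06-17, 2021-07-15

Gaps: 35, 28, 28, 28 days — a mix of 28 and 35. Every date is a Thursday.
Each is the 3rd Thursday of its month.
3rd Thursday of May 2021: 2021-05-20.
June 2021 — 3rd Thursday is 2021-06-17.
July 2021 — 3rd Thursday is 2021-07-15.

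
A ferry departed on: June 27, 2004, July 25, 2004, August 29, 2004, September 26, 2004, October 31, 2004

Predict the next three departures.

These are Sundays with 28, 35, 28, 35-day gaps.
Each is the final Sunday of its month — August 29, 2004 is past the 28th, so '4th Sunday' doesn't fit.
November 2004 ends with Sunday November 28, 2004.
Last Sunday of December 2004: December 26, 2004.
Last Sunday of January 2005: January 30, 2005.

November 28, 2004; December 26, 2004; January 30, 2005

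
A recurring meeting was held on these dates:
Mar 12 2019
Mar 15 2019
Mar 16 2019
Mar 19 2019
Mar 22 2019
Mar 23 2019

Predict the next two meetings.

Mar 26 2019, Mar 29 2019

Every event lands on a Tuesday or Friday or Saturday (gaps cycle 3, 1, 3, 3, 1).
So the schedule is: every Tuesday, Friday and Saturday.
The following Tuesday is Mar 26 2019.
The following Friday is Mar 29 2019.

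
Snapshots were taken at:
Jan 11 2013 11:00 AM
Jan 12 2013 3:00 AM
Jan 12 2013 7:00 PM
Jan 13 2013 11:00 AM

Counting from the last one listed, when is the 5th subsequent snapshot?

Gaps: 16, 16, 16 hours — each event is 16 hours after the previous one.
Jan 13 2013 11:00 AM + 16 h = Jan 14 2013 3:00 AM.
Jan 14 2013 3:00 AM + 16 h = Jan 14 2013 7:00 PM.
Jan 14 2013 7:00 PM + 16 h = Jan 15 2013 11:00 AM.
Jan 15 2013 11:00 AM + 16 h = Jan 16 2013 3:00 AM.
Jan 16 2013 3:00 AM + 16 h = Jan 16 2013 7:00 PM.

Jan 16 2013 7:00 PM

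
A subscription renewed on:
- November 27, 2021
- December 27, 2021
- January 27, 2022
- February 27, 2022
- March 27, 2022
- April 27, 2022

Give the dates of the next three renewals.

May 27, 2022; June 27, 2022; July 27, 2022

The day-of-month is always 27 (30, 31, 31, 28, 31 days between events).
So this recurs on the 27th of each month.
May 2022: May 27, 2022.
June 2022: June 27, 2022.
July 2022: July 27, 2022.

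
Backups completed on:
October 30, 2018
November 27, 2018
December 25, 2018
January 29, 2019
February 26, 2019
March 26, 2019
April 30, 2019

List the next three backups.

These are Tuesdays with 28, 28, 35, 28, 28, 35-day gaps.
Each is the final Tuesday of its month — October 30, 2018 is past the 28th, so '4th Tuesday' doesn't fit.
Last Tuesday of May 2019: May 28, 2019.
Last Tuesday of June 2019: June 25, 2019.
Last Tuesday of July 2019: July 30, 2019.

May 28, 2019; June 25, 2019; July 30, 2019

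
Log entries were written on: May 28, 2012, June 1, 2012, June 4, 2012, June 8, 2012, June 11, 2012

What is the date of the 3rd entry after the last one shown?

June 22, 2012

The gap pattern 4, 3, 4, 3 repeats every 2 events.
These are the Mondays and Fridays of each week.
Next Friday: June 15, 2012.
The following Monday is June 18, 2012.
Next Friday: June 22, 2012.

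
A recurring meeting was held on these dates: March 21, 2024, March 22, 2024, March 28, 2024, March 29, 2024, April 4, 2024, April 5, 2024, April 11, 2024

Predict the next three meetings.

April 12, 2024; April 18, 2024; April 19, 2024

Gaps: 1, 6, 1, 6, 1, 6 days — not constant, but cyclic with period 2.
The events fall on every Thursday and Friday.
Next Friday: April 12, 2024.
The following Thursday is April 18, 2024.
Next Friday: April 19, 2024.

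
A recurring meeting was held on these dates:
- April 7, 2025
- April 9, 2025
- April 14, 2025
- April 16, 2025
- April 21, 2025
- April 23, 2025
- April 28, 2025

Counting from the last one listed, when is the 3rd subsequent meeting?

The gap pattern 2, 5, 2, 5, 2, 5 repeats every 2 events.
These are the Mondays and Wednesdays of each week.
The following Wednesday is April 30, 2025.
The following Monday is May 5, 2025.
Next Wednesday: May 7, 2025.

May 7, 2025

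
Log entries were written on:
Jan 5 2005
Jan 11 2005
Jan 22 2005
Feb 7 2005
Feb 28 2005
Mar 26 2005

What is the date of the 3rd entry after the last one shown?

Gaps: 6, 11, 16, 21, 26 days — each gap is 5 larger than the previous one.
Next gap: 31 days. Mar 26 2005 + 31 days = Apr 26 2005.
Next gap: 36 days. Apr 26 2005 + 36 days = Jun 1 2005.
Next gap: 41 days. Jun 1 2005 + 41 days = Jul 12 2005.

Jul 12 2005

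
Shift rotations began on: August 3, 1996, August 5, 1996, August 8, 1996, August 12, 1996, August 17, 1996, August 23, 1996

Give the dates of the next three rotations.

August 30, 1996; September 7, 1996; September 16, 1996

Intervals are 2, 3, 4, 5, 6 days — an arithmetic progression with common difference 1.
Next gap: 7 days. August 23, 1996 + 7 days = August 30, 1996.
Next gap: 8 days. August 30, 1996 + 8 days = September 7, 1996.
Next gap: 9 days. September 7, 1996 + 9 days = September 16, 1996.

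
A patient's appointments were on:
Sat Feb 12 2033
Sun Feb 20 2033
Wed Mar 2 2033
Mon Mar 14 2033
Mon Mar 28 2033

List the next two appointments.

Wed Apr 13 2033, Sun May 1 2033

Gaps: 8, 10, 12, 14 days — each gap is 2 larger than the previous one.
Next gap: 16 days. Mon Mar 28 2033 + 16 days = Wed Apr 13 2033.
Next gap: 18 days. Wed Apr 13 2033 + 18 days = Sun May 1 2033.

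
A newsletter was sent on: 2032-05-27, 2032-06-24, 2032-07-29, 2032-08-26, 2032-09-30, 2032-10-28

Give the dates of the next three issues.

2032-11-25, 2032-12-30, 2033-01-27

Every date is a Thursday; gaps 28, 35, 28, 35, 28 days.
Each is the last Thursday of its month (at least one falls on the 29th or later, ruling out '4th Thursday').
November 2032 ends with Thursday 2032-11-25.
December 2032 ends with Thursday 2032-12-30.
January 2033 ends with Thursday 2033-01-27.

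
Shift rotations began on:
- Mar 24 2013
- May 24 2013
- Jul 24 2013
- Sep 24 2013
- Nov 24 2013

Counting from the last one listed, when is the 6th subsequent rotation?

Nov 24 2014

The day-of-month is always 24 (61, 61, 62, 61 days between events).
So this recurs on the 24th of every 2 months.
Next: January 2014 → Jan 24 2014.
Next: March 2014 → Mar 24 2014.
May 2014: May 24 2014.
July 2014: Jul 24 2014.
Next: September 2014 → Sep 24 2014.
Next: November 2014 → Nov 24 2014.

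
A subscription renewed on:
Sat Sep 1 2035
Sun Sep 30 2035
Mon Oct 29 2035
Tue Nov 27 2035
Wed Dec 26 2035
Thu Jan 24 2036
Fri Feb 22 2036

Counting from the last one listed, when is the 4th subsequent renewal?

Tue Jun 17 2036

The spacing is 29, 29, 29, 29, 29, 29 days — always 29 days.
Fri Feb 22 2036 + 29 days = Sat Mar 22 2036.
Sat Mar 22 2036 + 29 days = Sun Apr 20 2036.
Sun Apr 20 2036 + 29 days = Mon May 19 2036.
Mon May 19 2036 + 29 days = Tue Jun 17 2036.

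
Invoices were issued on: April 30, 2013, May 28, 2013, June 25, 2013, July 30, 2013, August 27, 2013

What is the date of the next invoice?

Every date is a Tuesday; gaps 28, 28, 35, 28 days.
Each is the last Tuesday of its month (at least one falls on the 29th or later, ruling out '4th Tuesday').
Last Tuesday of September 2013: September 24, 2013.

September 24, 2013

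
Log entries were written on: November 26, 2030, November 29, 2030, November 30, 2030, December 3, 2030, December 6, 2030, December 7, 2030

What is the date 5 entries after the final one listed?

Every event lands on a Tuesday or Friday or Saturday (gaps cycle 3, 1, 3, 3, 1).
So the schedule is: every Tuesday, Friday and Saturday.
The following Tuesday is December 10, 2030.
Next Friday: December 13, 2030.
Next Saturday: December 14, 2030.
Next Tuesday: December 17, 2030.
Next Friday: December 20, 2030.

December 20, 2030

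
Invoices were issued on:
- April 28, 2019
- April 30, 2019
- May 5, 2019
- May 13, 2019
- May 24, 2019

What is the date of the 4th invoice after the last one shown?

August 6, 2019

The spacing grows by 3 each time: 2, 5, 8, 11 days.
Next gap: 14 days. May 24, 2019 + 14 days = June 7, 2019.
Next gap: 17 days. June 7, 2019 + 17 days = June 24, 2019.
Next gap: 20 days. June 24, 2019 + 20 days = July 14, 2019.
Next gap: 23 days. July 14, 2019 + 23 days = August 6, 2019.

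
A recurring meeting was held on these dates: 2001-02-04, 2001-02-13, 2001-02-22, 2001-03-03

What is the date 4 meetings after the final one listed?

2001-04-08

Gaps between consecutive events: 9, 9, 9 days — a constant 9-day interval.
2001-03-03 + 9 days = 2001-03-12.
2001-03-12 + 9 days = 2001-03-21.
2001-03-21 + 9 days = 2001-03-30.
2001-03-30 + 9 days = 2001-04-08.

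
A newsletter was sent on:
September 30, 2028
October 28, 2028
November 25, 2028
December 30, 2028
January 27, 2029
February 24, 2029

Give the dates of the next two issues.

Every date is a Saturday; gaps 28, 28, 35, 28, 28 days.
Each is the last Saturday of its month (at least one falls on the 29th or later, ruling out '4th Saturday').
Last Saturday of March 2029: March 31, 2029.
April 2029 ends with Saturday April 28, 2029.

March 31, 2029; April 28, 2029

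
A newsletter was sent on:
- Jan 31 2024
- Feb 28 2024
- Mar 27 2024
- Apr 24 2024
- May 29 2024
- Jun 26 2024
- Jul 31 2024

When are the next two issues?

All Wednesdays; the gaps (28, 28, 28, 35, 28, 35) vary with month length.
This is the last Wednesday of each month.
Last Wednesday of August 2024: Aug 28 2024.
Last Wednesday of September 2024: Sep 25 2024.

Aug 28 2024, Sep 25 2024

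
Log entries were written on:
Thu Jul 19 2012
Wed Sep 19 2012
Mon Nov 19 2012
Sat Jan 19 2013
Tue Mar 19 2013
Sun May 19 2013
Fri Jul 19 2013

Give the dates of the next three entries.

The day-of-month is always 19 (62, 61, 61, 59, 61, 61 days between events).
So this recurs on the 19th of every 2 months.
Next: September 2013 → Thu Sep 19 2013.
November 2013: Tue Nov 19 2013.
Next: January 2014 → Sun Jan 19 2014.

Thu Sep 19 2013, Tue Nov 19 2013, Sun Jan 19 2014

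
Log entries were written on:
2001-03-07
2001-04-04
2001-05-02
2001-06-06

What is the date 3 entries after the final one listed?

Gaps: 28, 28, 35 days — a mix of 28 and 35. Every date is a Wednesday.
Each is the 1st Wednesday of its month.
July 2001 — 1st Wednesday is 2001-07-04.
1st Wednesday of August 2001: 2001-08-01.
September 2001 — 1st Wednesday is 2001-09-05.

2001-09-05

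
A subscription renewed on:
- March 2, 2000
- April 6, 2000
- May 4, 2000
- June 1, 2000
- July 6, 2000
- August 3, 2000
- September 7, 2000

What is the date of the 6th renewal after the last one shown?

All dates are Thursdays, 35, 28, 28, 35, 28, 35 days apart.
Specifically, the 1st Thursday of each month.
October 2000 — 1st Thursday is October 5, 2000.
November 2000 — 1st Thursday is November 2, 2000.
December 2000 — 1st Thursday is December 7, 2000.
January 2001 — 1st Thursday is January 4, 2001.
1st Thursday of February 2001: February 1, 2001.
March 2001 — 1st Thursday is March 1, 2001.

March 1, 2001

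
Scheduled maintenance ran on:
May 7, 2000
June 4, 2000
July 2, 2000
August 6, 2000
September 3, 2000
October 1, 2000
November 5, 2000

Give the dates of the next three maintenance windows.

December 3, 2000; January 7, 2001; February 4, 2001

All dates are Sundays, 28, 28, 35, 28, 28, 35 days apart.
Specifically, the 1st Sunday of each month.
December 2000 — 1st Sunday is December 3, 2000.
1st Sunday of January 2001: January 7, 2001.
February 2001 — 1st Sunday is February 4, 2001.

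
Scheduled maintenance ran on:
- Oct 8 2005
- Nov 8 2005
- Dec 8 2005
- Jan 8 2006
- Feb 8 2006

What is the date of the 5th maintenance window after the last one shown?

Each date is the 8th; the gaps (31, 30, 31, 31) track the month lengths.
The rule is the 8th of each month.
March 2006: Mar 8 2006.
Next: April 2006 → Apr 8 2006.
May 2006: May 8 2006.
Next: June 2006 → Jun 8 2006.
Next: July 2006 → Jul 8 2006.

Jul 8 2006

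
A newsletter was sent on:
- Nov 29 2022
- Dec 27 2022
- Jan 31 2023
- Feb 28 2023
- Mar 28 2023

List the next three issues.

Every date is a Tuesday; gaps 28, 35, 28, 28 days.
Each is the last Tuesday of its month (at least one falls on the 29th or later, ruling out '4th Tuesday').
Last Tuesday of April 2023: Apr 25 2023.
May 2023 ends with Tuesday May 30 2023.
Last Tuesday of June 2023: Jun 27 2023.

Apr 25 2023, May 30 2023, Jun 27 2023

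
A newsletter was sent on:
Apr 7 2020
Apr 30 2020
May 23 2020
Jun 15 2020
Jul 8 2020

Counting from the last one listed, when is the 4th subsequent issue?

The spacing is 23, 23, 23, 23 days — always 23 days.
Jul 8 2020 + 23 days = Jul 31 2020.
Jul 31 2020 + 23 days = Aug 23 2020.
Aug 23 2020 + 23 days = Sep 15 2020.
Sep 15 2020 + 23 days = Oct 8 2020.

Oct 8 2020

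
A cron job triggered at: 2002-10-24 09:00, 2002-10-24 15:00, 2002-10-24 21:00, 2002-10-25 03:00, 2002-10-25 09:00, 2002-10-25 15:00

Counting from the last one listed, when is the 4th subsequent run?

2002-10-26 15:00

Spacing: 6, 6, 6, 6, 6 h — constant 6 h.
2002-10-25 15:00 + 6 h = 2002-10-25 21:00.
2002-10-25 21:00 + 6 h = 2002-10-26 03:00.
2002-10-26 03:00 + 6 h = 2002-10-26 09:00.
2002-10-26 09:00 + 6 h = 2002-10-26 15:00.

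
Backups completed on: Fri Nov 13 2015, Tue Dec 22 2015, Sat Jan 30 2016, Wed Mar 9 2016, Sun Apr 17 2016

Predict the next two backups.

The spacing is 39, 39, 39, 39 days — always 39 days.
Sun Apr 17 2016 + 39 days = Thu May 26 2016.
Thu May 26 2016 + 39 days = Mon Jul 4 2016.

Thu May 26 2016, Mon Jul 4 2016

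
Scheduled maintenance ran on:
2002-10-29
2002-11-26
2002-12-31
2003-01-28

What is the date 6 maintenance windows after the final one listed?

2003-07-29

All Tuesdays; the gaps (28, 35, 28) vary with month length.
This is the last Tuesday of each month.
February 2003 ends with Tuesday 2003-02-25.
March 2003 ends with Tuesday 2003-03-25.
April 2003 ends with Tuesday 2003-04-29.
May 2003 ends with Tuesday 2003-05-27.
June 2003 ends with Tuesday 2003-06-24.
Last Tuesday of July 2003: 2003-07-29.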